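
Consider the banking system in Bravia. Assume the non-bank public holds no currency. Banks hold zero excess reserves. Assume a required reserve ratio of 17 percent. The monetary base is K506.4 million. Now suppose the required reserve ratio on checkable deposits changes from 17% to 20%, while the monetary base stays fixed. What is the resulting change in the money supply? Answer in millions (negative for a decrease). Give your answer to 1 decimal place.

Initially m₁ = 1 / (0.17) ≈ 5.88235, so M₁ = 5.88235 × 506.4 ≈ 2978.822 million.
After the change m₂ = 1 / (0.2) = 5, so M₂ = 5 × 506.4 = 2532 million.
ΔM = M₂ − M₁ = 2532 − 2978.822 = -446.822 million.

-446.8 million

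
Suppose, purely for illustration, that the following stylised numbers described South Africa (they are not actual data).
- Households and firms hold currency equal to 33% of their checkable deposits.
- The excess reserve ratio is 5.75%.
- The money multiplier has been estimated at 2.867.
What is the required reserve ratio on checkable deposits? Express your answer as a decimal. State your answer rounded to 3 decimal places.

Using m = 2.867. Since m = (1 + c)/(c + rr + e), the denominator satisfies c + rr + e = (1 + c)/m = (1 + 0.33) / 2.867 ≈ 0.463900.
With c = 0.33 and e = 0.0575, the required reserve ratio on checkable deposits is 0.463900 − 0.33 − 0.0575 = 0.0764.

0.076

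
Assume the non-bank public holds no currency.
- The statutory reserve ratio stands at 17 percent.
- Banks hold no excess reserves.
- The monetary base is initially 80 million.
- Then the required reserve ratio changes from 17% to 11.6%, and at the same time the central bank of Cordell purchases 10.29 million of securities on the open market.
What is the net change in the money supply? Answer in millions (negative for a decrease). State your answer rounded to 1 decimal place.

307.8 million

Before: m₁ = 1 / (0.17) ≈ 5.8824, MB₁ = 80, so M₁ = 5.8824 × 80 = 470.592 million.
After: m₂ = 1 / (0.116) ≈ 8.6207, MB₂ = 80 + 10.29 = 90.29, so M₂ = 8.6207 × 90.29 ≈ 778.363 million.
ΔM = M₂ − M₁ = 778.363 − 470.592 = 307.771 million.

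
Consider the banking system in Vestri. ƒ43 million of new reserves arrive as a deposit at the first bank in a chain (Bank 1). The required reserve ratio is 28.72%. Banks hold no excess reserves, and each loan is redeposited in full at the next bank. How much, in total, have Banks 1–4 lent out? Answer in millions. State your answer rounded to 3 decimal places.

ƒ79.171 million

Bank i lends (1 − rr)^i of the original deposit: Bank 1 lends 43·0.7128 = 30.6504, Bank 2 lends 43·0.7128² ≈ 21.8476, and so on.
Summing a geometric series: total = 43·[0.7128·(1 − 0.7128^4) / (1 − 0.7128)] ≈ 79.1714 million.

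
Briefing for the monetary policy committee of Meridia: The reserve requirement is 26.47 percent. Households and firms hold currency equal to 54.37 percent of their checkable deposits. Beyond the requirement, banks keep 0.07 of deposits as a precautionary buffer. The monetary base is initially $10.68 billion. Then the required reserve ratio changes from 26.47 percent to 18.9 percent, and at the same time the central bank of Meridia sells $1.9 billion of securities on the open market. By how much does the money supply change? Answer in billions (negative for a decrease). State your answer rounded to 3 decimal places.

-1.884 billion

Before: m₁ = (1 + 0.5437) / (0.2647 + 0.07 + 0.5437) ≈ 1.757400, MB₁ = 10.68, so M₁ = 1.757400 × 10.68 ≈ 18.769 billion.
After: m₂ = (1 + 0.5437) / (0.189 + 0.07 + 0.5437) ≈ 1.923134, MB₂ = 10.68 − 1.9 = 8.78, so M₂ = 1.923134 × 8.78 ≈ 16.8851 billion.
ΔM = M₂ − M₁ = 16.8851 − 18.769 = -1.8839 billion.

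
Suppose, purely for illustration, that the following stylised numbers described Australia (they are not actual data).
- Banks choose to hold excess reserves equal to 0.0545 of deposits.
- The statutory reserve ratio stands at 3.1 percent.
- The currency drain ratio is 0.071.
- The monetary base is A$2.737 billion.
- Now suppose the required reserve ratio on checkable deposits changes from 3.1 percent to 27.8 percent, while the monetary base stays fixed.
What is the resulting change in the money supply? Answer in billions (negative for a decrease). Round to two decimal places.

Initially m₁ = (1 + 0.071) / (0.031 + 0.0545 + 0.071) ≈ 6.8435, so M₁ = 6.8435 × 2.737 ≈ 18.7307 billion.
After the change m₂ = (1 + 0.071) / (0.278 + 0.0545 + 0.071) ≈ 2.6543, so M₂ = 2.6543 × 2.737 ≈ 7.2648 billion.
ΔM = M₂ − M₁ = 7.2648 − 18.7307 = -11.4659 billion.

-11.47 billion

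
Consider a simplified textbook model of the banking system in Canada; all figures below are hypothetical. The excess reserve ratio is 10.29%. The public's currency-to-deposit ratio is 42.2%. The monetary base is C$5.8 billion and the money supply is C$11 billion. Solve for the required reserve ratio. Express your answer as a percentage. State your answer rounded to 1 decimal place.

Using m = M/MB = 11/5.8 ≈ 1.896552. Since m = (1 + c)/(c + rr + e), the denominator satisfies c + rr + e = (1 + c)/m = (1 + 0.422) / 1.896552 ≈ 0.749782.
With c = 0.422 and e = 0.1029, the required reserve ratio is 0.749782 − 0.422 − 0.1029 = 0.224882.

22.5%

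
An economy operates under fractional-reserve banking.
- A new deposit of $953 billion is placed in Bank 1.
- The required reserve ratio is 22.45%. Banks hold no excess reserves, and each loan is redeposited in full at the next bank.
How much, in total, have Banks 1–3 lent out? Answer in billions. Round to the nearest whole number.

$1757 billion

Bank i lends (1 − rr)^i of the original deposit: Bank 1 lends 953·0.7755 = 739.0515, Bank 2 lends 953·0.7755² ≈ 573.1344, and so on.
Summing a geometric series: total = 953·[0.7755·(1 − 0.7755^3) / (1 − 0.7755)] ≈ 1756.6517 billion.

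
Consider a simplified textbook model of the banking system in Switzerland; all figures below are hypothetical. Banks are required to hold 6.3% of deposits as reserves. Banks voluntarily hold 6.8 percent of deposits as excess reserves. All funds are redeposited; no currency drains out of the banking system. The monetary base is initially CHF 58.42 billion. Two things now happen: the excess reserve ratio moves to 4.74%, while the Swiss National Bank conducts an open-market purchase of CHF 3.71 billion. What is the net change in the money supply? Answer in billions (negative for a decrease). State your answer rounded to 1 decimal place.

Before: m₁ = 1 / (0.063 + 0.068) ≈ 7.6336, MB₁ = 58.42, so M₁ = 7.6336 × 58.42 ≈ 445.9549 billion.
After: m₂ = 1 / (0.063 + 0.0474) ≈ 9.0580, MB₂ = 58.42 + 3.71 = 62.13, so M₂ = 9.0580 × 62.13 ≈ 562.7735 billion.
ΔM = M₂ − M₁ = 562.7735 − 445.9549 = 116.8186 billion.

CHF 116.8 billion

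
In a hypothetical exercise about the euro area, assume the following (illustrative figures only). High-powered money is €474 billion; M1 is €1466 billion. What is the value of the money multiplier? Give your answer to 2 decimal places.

3.09

The money multiplier is m = M / MB = 1466 / 474 ≈ 3.09283.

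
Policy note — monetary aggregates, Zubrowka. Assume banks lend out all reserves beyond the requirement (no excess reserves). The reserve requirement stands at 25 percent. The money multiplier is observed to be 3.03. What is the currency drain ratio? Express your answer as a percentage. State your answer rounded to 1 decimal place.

Using m = 3.03. From m = (1 + c)/(c + rr + e), rearranging gives 1 + c = m·(c + rr + e), so c·(1 − m) = m·(rr + e) − 1.
Hence c = [m·(rr + e) − 1]/(1 − m) = [3.03 × (0.25 + 0) − 1] / (1 − 3.03) ≈ 0.119458.

11.9%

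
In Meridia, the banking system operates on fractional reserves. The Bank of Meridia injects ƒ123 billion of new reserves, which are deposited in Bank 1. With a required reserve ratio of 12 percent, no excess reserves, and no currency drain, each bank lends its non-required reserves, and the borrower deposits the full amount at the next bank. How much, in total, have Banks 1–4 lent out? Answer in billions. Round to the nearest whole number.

Bank i lends (1 − rr)^i of the original deposit: Bank 1 lends 123·0.8800 = 108.2400, Bank 2 lends 123·0.8800² = 95.2512, and so on.
Summing a geometric series: total = 123·[0.8800·(1 − 0.8800^4) / (1 − 0.8800)] ≈ 361.0748 billion.

ƒ361 billion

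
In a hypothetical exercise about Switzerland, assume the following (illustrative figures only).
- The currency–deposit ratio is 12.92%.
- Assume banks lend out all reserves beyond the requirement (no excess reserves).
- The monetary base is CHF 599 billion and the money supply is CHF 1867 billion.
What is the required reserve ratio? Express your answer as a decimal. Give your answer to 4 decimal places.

Using m = M/MB = 1867/599 ≈ 3.116861. Since m = (1 + c)/(c + rr + e), the denominator satisfies c + rr + e = (1 + c)/m = (1 + 0.1292) / 3.116861 ≈ 0.362288.
With c = 0.1292 and e = 0, the required reserve ratio is 0.362288 − 0.1292 − 0 = 0.233088.

0.2331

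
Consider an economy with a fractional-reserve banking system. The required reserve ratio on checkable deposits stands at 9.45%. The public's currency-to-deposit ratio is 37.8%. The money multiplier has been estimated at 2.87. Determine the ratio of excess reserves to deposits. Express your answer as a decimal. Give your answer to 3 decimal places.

0.008

Using m = 2.87. Since m = (1 + c)/(c + rr + e), the denominator satisfies c + rr + e = (1 + c)/m = (1 + 0.378) / 2.87 ≈ 0.480139.
With c = 0.378 and rr = 0.0945, the ratio of excess reserves to deposits is 0.480139 − 0.378 − 0.0945 = 0.007639.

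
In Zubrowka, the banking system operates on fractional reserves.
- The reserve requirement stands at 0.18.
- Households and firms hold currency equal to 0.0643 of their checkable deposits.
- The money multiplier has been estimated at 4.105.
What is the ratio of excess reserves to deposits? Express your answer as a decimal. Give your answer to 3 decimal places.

0.015

Using m = 4.105. Since m = (1 + c)/(c + rr + e), the denominator satisfies c + rr + e = (1 + c)/m = (1 + 0.0643) / 4.105 ≈ 0.259269.
With c = 0.0643 and rr = 0.18, the ratio of excess reserves to deposits is 0.259269 − 0.0643 − 0.18 = 0.014969.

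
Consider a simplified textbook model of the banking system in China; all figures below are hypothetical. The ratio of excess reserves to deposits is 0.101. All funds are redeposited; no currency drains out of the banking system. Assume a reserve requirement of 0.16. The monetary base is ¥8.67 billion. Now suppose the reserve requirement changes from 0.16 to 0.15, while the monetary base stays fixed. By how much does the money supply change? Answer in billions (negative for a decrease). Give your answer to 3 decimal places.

Initially m₁ = 1 / (0.16 + 0.101) ≈ 3.83142, so M₁ = 3.83142 × 8.67 ≈ 33.2184 billion.
After the change m₂ = 1 / (0.15 + 0.101) ≈ 3.98406, so M₂ = 3.98406 × 8.67 ≈ 34.5418 billion.
ΔM = M₂ − M₁ = 34.5418 − 33.2184 = 1.3234 billion.

¥1.323 billion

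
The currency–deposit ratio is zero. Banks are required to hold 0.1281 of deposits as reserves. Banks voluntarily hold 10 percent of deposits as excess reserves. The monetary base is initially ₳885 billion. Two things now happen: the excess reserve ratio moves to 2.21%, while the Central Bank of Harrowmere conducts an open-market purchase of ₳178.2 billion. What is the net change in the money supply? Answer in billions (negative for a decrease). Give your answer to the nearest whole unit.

Before: m₁ = 1 / (0.1281 + 0.1) ≈ 4.38404, MB₁ = 885, so M₁ = 4.38404 × 885 = 3879.8754 billion.
After: m₂ = 1 / (0.1281 + 0.0221) ≈ 6.65779, MB₂ = 885 + 178.2 = 1063.2, so M₂ = 6.65779 × 1063.2 ≈ 7078.5623 billion.
ΔM = M₂ − M₁ = 7078.5623 − 3879.8754 = 3198.6869 billion.

₳3199 billion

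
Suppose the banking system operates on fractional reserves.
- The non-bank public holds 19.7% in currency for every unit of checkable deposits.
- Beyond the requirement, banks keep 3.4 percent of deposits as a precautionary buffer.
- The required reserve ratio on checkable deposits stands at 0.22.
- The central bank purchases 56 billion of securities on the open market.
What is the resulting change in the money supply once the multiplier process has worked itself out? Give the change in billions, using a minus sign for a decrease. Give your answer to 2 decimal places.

148.63 billion

The money multiplier is m = (1 + c) / (rr + e + c) = (1 + 0.197) / (0.22 + 0.034 + 0.197) ≈ 2.65410.
The purchase adds 56 billion of base, so ΔM = m × ΔMB = 2.65410 × (+56) = 148.6296 billion.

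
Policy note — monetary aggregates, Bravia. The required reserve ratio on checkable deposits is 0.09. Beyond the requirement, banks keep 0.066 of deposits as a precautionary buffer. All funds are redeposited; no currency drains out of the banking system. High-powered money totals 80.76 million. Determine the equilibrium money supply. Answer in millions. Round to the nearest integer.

518 million

The money multiplier is m = 1 / (rr + e) = 1 / (0.09 + 0.066) ≈ 6.4103.
So M = m × MB = 6.4103 × 80.76 ≈ 517.6958 million.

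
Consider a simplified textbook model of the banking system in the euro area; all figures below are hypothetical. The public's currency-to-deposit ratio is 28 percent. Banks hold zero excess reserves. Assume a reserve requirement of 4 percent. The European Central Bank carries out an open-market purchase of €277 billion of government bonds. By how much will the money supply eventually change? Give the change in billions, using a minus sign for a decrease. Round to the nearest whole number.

€1108 billion

The money multiplier is m = (1 + c) / (rr + c) = (1 + 0.28) / (0.04 + 0.28) = 4.
The purchase adds 277 billion of base, so ΔM = m × ΔMB = 4 × (+277) = 1108 billion.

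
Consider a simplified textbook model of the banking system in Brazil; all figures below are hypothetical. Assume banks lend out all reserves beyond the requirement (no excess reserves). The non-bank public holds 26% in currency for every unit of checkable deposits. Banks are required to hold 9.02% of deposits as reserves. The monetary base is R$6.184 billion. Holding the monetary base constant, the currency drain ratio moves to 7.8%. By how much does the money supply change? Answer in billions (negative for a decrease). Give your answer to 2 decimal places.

R$17.38 billion

Initially m₁ = (1 + 0.26) / (0.0902 + 0.26) ≈ 3.5979, so M₁ = 3.5979 × 6.184 ≈ 22.2494 billion.
After the change m₂ = (1 + 0.078) / (0.0902 + 0.078) ≈ 6.4090, so M₂ = 6.4090 × 6.184 ≈ 39.6333 billion.
ΔM = M₂ − M₁ = 39.6333 − 22.2494 = 17.3839 billion.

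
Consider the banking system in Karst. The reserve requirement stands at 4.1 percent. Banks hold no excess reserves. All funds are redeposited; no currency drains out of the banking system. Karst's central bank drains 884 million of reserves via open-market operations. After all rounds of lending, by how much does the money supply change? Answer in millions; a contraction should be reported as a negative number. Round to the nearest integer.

-21561 million

The simple money multiplier is m = 1/rr = 1/0.041 ≈ 24.3902.
An open-market sale reduces the monetary base by 884 million, so ΔM = m × ΔMB = 24.3902 × (−884) = -21560.9368 million.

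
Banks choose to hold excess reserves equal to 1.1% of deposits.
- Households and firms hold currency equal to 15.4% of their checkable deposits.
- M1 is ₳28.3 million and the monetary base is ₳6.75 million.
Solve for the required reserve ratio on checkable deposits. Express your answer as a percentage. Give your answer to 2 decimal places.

11.02%

Using m = M/MB = 28.3/6.75 ≈ 4.192593. Since m = (1 + c)/(c + rr + e), the denominator satisfies c + rr + e = (1 + c)/m = (1 + 0.154) / 4.192593 ≈ 0.275247.
With c = 0.154 and e = 0.011, the required reserve ratio on checkable deposits is 0.275247 − 0.154 − 0.011 = 0.110247.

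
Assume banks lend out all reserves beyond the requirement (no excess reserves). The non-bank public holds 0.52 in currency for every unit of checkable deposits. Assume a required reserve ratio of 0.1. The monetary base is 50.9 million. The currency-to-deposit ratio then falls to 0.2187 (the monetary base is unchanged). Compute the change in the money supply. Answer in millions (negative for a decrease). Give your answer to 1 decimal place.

69.9 million

Initially m₁ = (1 + 0.52) / (0.1 + 0.52) ≈ 2.4516, so M₁ = 2.4516 × 50.9 ≈ 124.7864 million.
After the change m₂ = (1 + 0.2187) / (0.1 + 0.2187) ≈ 3.8240, so M₂ = 3.8240 × 50.9 = 194.6416 million.
ΔM = M₂ − M₁ = 194.6416 − 124.7864 = 69.8552 million.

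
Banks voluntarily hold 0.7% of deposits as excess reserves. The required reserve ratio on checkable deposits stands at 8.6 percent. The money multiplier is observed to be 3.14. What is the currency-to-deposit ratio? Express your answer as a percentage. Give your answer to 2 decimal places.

33.08%

Using m = 3.14. From m = (1 + c)/(c + rr + e), rearranging gives 1 + c = m·(c + rr + e), so c·(1 − m) = m·(rr + e) − 1.
Hence c = [m·(rr + e) − 1]/(1 − m) = [3.14 × (0.086 + 0.007) − 1] / (1 − 3.14) ≈ 0.330832.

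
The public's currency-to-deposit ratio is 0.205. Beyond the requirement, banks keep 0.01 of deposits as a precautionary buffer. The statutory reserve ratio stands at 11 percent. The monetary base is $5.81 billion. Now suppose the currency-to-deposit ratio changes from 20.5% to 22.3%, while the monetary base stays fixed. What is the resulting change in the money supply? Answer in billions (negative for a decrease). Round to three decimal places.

-0.826 billion

Initially m₁ = (1 + 0.205) / (0.11 + 0.01 + 0.205) ≈ 3.70769, so M₁ = 3.70769 × 5.81 ≈ 21.5417 billion.
After the change m₂ = (1 + 0.223) / (0.11 + 0.01 + 0.223) ≈ 3.56560, so M₂ = 3.56560 × 5.81 ≈ 20.7161 billion.
ΔM = M₂ − M₁ = 20.7161 − 21.5417 = -0.8256 billion.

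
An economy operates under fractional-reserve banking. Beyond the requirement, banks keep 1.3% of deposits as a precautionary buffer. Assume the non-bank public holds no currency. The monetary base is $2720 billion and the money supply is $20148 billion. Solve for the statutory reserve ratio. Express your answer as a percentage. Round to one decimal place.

Using m = M/MB = 20148/2720 ≈ 7.407353. Since m = (1 + c)/(c + rr + e), the denominator satisfies c + rr + e = (1 + c)/m = (1 + 0) / 7.407353 ≈ 0.135001.
With c = 0 and e = 0.013, the statutory reserve ratio is 0.135001 − 0 − 0.013 = 0.122001.

12.2%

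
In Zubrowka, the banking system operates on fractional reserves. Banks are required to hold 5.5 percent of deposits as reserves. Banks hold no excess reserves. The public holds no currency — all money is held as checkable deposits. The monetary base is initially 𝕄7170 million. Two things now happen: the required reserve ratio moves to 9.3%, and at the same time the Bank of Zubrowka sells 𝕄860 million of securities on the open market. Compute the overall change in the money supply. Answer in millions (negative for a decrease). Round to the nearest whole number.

-62514 million

Before: m₁ = 1 / (0.055) ≈ 18.18182, MB₁ = 7170, so M₁ = 18.18182 × 7170 = 130363.6494 million.
After: m₂ = 1 / (0.093) ≈ 10.75269, MB₂ = 7170 − 860 = 6310, so M₂ = 10.75269 × 6310 = 67849.4739 million.
ΔM = M₂ − M₁ = 67849.4739 − 130363.6494 = -62514.1755 million.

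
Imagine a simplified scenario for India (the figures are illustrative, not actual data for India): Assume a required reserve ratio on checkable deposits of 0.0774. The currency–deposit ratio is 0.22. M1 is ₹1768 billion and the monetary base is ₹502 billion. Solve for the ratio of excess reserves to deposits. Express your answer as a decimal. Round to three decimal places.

Using m = M/MB = 1768/502 ≈ 3.521912. Since m = (1 + c)/(c + rr + e), the denominator satisfies c + rr + e = (1 + c)/m = (1 + 0.22) / 3.521912 ≈ 0.346403.
With c = 0.22 and rr = 0.0774, the ratio of excess reserves to deposits is 0.346403 − 0.22 − 0.0774 = 0.049003.

0.049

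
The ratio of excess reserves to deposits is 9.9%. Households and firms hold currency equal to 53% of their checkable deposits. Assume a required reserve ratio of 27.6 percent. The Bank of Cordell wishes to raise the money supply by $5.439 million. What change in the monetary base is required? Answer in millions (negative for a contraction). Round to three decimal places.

The money multiplier is m = (1 + c) / (rr + e + c) = (1 + 0.53) / (0.276 + 0.099 + 0.53) ≈ 1.69061.
ΔMB = ΔM / m = (+5.439) / 1.69061 ≈ 3.2172 million.

$3.217 million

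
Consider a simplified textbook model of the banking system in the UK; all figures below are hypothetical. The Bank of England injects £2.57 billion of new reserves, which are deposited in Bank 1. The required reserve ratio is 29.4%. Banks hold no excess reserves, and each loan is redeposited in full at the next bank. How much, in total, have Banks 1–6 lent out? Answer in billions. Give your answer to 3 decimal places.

Bank i lends (1 − rr)^i of the original deposit: Bank 1 lends 2.57·0.7060 ≈ 1.8144, Bank 2 lends 2.57·0.7060² ≈ 1.2810, and so on.
Summing a geometric series: total = 2.57·[0.7060·(1 − 0.7060^6) / (1 − 0.7060)] ≈ 5.4073 billion.

£5.407 billion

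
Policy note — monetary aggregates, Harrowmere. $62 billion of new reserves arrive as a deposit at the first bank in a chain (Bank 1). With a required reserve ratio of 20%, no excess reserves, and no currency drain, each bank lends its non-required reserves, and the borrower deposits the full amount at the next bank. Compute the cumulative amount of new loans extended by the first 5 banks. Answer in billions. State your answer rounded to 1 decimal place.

Bank i lends (1 − rr)^i of the original deposit: Bank 1 lends 62·0.8000 = 49.6000, Bank 2 lends 62·0.8000² = 39.6800, and so on.
Summing a geometric series: total = 62·[0.8000·(1 − 0.8000^5) / (1 − 0.8000)] ≈ 166.7354 billion.

$166.7 billion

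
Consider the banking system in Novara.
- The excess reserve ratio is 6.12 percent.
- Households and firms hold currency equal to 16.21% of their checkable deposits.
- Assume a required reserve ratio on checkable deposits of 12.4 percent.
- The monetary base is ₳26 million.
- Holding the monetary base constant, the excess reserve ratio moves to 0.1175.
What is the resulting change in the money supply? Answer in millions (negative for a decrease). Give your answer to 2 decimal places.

-12.14 million

Initially m₁ = (1 + 0.1621) / (0.124 + 0.0612 + 0.1621) ≈ 3.34610, so M₁ = 3.34610 × 26 = 86.9986 million.
After the change m₂ = (1 + 0.1621) / (0.124 + 0.1175 + 0.1621) ≈ 2.87934, so M₂ = 2.87934 × 26 ≈ 74.8628 million.
ΔM = M₂ − M₁ = 74.8628 − 86.9986 = -12.1358 million.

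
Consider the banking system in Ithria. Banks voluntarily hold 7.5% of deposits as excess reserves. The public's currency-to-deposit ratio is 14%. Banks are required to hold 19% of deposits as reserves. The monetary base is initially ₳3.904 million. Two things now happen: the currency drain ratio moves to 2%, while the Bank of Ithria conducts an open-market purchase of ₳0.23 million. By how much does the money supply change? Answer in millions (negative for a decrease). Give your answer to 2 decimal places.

₳3.81 million

Before: m₁ = (1 + 0.14) / (0.19 + 0.075 + 0.14) ≈ 2.8148, MB₁ = 3.904, so M₁ = 2.8148 × 3.904 ≈ 10.989 million.
After: m₂ = (1 + 0.02) / (0.19 + 0.075 + 0.02) ≈ 3.5789, MB₂ = 3.904 + 0.23 = 4.134, so M₂ = 3.5789 × 4.134 ≈ 14.7952 million.
ΔM = M₂ − M₁ = 14.7952 − 10.989 = 3.8062 million.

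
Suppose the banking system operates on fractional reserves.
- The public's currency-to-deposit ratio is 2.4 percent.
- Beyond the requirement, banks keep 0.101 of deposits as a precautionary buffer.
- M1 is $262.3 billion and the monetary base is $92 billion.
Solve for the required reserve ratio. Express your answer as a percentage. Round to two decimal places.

23.42%

Using m = M/MB = 262.3/92 ≈ 2.851087. Since m = (1 + c)/(c + rr + e), the denominator satisfies c + rr + e = (1 + c)/m = (1 + 0.024) / 2.851087 ≈ 0.359161.
With c = 0.024 and e = 0.101, the required reserve ratio is 0.359161 − 0.024 − 0.101 = 0.234161.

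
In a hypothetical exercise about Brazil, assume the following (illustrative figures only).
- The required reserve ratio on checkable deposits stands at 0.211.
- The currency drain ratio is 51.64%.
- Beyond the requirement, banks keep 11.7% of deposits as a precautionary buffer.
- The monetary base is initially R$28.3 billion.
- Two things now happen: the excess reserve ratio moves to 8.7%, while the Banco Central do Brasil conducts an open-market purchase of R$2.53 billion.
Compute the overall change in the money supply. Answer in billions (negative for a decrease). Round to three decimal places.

R$6.583 billion

Before: m₁ = (1 + 0.5164) / (0.211 + 0.117 + 0.5164) ≈ 1.795831, MB₁ = 28.3, so M₁ = 1.795831 × 28.3 ≈ 50.822 billion.
After: m₂ = (1 + 0.5164) / (0.211 + 0.087 + 0.5164) ≈ 1.861984, MB₂ = 28.3 + 2.53 = 30.83, so M₂ = 1.861984 × 30.83 ≈ 57.405 billion.
ΔM = M₂ − M₁ = 57.405 − 50.822 = 6.583 billion.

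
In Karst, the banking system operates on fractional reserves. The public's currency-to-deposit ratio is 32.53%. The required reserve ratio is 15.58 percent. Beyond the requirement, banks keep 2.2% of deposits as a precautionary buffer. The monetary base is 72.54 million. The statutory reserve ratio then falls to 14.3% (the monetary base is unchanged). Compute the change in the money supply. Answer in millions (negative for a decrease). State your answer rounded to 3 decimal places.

Initially m₁ = (1 + 0.3253) / (0.1558 + 0.022 + 0.3253) ≈ 2.634268, so M₁ = 2.634268 × 72.54 ≈ 191.0898 million.
After the change m₂ = (1 + 0.3253) / (0.143 + 0.022 + 0.3253) ≈ 2.703039, so M₂ = 2.703039 × 72.54 ≈ 196.0784 million.
ΔM = M₂ − M₁ = 196.0784 − 191.0898 = 4.9886 million.

4.989 million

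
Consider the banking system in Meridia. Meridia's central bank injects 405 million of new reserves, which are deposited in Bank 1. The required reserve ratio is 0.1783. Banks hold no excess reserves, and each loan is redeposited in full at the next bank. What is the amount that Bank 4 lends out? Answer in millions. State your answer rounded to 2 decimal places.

184.63 million

Each bank lends a fraction (1 − rr) = 0.8217 of the deposit it receives, so Bank 4 receives 405·0.8217^3 and lends 405·0.8217^4 ≈ 184.6325 million.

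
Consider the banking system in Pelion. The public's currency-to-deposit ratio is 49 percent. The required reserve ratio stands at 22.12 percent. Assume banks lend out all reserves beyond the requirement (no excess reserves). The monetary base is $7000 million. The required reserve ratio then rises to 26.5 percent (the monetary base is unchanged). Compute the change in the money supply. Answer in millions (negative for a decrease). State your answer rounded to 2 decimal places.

Initially m₁ = (1 + 0.49) / (0.2212 + 0.49) ≈ 2.0950506, so M₁ = 2.0950506 × 7000 = 14665.3542 million.
After the change m₂ = (1 + 0.49) / (0.265 + 0.49) ≈ 1.9735099, so M₂ = 1.9735099 × 7000 = 13814.5693 million.
ΔM = M₂ − M₁ = 13814.5693 − 14665.3542 = -850.7849 million.

-850.78 million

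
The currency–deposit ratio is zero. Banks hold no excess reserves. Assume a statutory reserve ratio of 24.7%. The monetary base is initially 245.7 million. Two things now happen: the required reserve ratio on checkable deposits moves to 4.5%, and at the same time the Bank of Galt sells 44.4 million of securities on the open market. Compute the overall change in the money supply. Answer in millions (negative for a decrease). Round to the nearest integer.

3479 million

Before: m₁ = 1 / (0.247) ≈ 4.0486, MB₁ = 245.7, so M₁ = 4.0486 × 245.7 ≈ 994.741 million.
After: m₂ = 1 / (0.045) ≈ 22.2222, MB₂ = 245.7 − 44.4 = 201.3, so M₂ = 22.2222 × 201.3 ≈ 4473.3289 million.
ΔM = M₂ − M₁ = 4473.3289 − 994.741 = 3478.5879 million.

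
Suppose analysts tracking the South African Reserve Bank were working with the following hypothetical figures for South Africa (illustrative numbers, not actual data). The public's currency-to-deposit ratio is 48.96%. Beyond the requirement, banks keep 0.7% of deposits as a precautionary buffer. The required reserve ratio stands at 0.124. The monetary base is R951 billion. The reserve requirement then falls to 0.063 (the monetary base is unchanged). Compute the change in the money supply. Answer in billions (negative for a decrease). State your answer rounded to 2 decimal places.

R248.82 billion

Initially m₁ = (1 + 0.4896) / (0.124 + 0.007 + 0.4896) ≈ 2.400258, so M₁ = 2.400258 × 951 ≈ 2282.6454 billion.
After the change m₂ = (1 + 0.4896) / (0.063 + 0.007 + 0.4896) ≈ 2.661901, so M₂ = 2.661901 × 951 ≈ 2531.4679 billion.
ΔM = M₂ − M₁ = 2531.4679 − 2282.6454 = 248.8225 billion.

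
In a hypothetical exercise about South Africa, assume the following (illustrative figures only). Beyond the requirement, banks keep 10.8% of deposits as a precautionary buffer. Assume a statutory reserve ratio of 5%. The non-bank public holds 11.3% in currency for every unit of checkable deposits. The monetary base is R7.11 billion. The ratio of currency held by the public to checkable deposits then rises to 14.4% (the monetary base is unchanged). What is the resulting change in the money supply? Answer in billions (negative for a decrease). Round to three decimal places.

-2.268 billion

Initially m₁ = (1 + 0.113) / (0.05 + 0.108 + 0.113) ≈ 4.10701, so M₁ = 4.10701 × 7.11 ≈ 29.2008 billion.
After the change m₂ = (1 + 0.144) / (0.05 + 0.108 + 0.144) ≈ 3.78808, so M₂ = 3.78808 × 7.11 ≈ 26.9332 billion.
ΔM = M₂ − M₁ = 26.9332 − 29.2008 = -2.2676 billion.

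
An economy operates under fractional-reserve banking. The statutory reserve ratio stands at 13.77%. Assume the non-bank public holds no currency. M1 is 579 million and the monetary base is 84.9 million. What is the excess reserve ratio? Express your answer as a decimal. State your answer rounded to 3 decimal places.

Using m = M/MB = 579/84.9 ≈ 6.819788. Since m = (1 + c)/(c + rr + e), the denominator satisfies c + rr + e = (1 + c)/m = (1 + 0) / 6.819788 ≈ 0.146632.
With c = 0 and rr = 0.1377, the excess reserve ratio is 0.146632 − 0 − 0.1377 = 0.008932.

0.009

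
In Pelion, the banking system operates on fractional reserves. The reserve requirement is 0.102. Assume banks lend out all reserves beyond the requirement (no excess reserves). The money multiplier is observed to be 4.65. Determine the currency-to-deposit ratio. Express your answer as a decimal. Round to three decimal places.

0.144

Using m = 4.65. From m = (1 + c)/(c + rr + e), rearranging gives 1 + c = m·(c + rr + e), so c·(1 − m) = m·(rr + e) − 1.
Hence c = [m·(rr + e) − 1]/(1 − m) = [4.65 × (0.102 + 0) − 1] / (1 − 4.65) ≈ 0.144027.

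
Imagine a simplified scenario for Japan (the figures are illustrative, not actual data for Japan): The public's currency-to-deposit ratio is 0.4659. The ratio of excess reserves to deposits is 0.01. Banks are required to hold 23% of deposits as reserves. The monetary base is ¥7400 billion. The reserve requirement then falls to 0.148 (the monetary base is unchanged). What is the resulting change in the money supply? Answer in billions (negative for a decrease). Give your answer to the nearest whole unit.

Initially m₁ = (1 + 0.4659) / (0.23 + 0.01 + 0.4659) ≈ 2.07664, so M₁ = 2.07664 × 7400 = 15367.136 billion.
After the change m₂ = (1 + 0.4659) / (0.148 + 0.01 + 0.4659) ≈ 2.34958, so M₂ = 2.34958 × 7400 = 17386.892 billion.
ΔM = M₂ − M₁ = 17386.892 − 15367.136 = 2019.756 billion.

¥2020 billion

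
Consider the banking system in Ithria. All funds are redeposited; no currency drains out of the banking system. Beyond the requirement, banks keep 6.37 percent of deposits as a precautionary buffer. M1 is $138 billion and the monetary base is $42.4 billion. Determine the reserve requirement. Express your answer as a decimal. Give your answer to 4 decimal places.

Using m = M/MB = 138/42.4 ≈ 3.254717. Since m = (1 + c)/(c + rr + e), the denominator satisfies c + rr + e = (1 + c)/m = (1 + 0) / 3.254717 ≈ 0.307246.
With c = 0 and e = 0.0637, the reserve requirement is 0.307246 − 0 − 0.0637 = 0.243546.

0.2435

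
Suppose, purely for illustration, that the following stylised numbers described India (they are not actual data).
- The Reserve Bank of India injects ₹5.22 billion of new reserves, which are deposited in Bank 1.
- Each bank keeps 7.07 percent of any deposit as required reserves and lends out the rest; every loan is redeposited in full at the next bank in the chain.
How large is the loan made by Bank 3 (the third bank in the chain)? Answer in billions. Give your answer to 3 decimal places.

₹4.189 billion

Each bank lends a fraction (1 − rr) = 0.9293 of the deposit it receives, so Bank 3 receives 5.22·0.9293^2 and lends 5.22·0.9293^3 ≈ 4.1893 billion.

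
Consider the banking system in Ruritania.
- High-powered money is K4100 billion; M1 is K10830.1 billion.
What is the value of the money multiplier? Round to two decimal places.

2.64

The money multiplier is m = M / MB = 10830.1 / 4100 ≈ 2.64149.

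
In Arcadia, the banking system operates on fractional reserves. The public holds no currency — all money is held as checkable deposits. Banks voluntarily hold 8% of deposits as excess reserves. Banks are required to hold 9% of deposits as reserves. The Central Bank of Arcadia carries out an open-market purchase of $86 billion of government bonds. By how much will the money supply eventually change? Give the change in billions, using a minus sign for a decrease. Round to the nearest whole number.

The money multiplier is m = 1 / (rr + e) = 1 / (0.09 + 0.08) ≈ 5.8824.
The purchase adds 86 billion of base, so ΔM = m × ΔMB = 5.8824 × (+86) = 505.8864 billion.

$506 billion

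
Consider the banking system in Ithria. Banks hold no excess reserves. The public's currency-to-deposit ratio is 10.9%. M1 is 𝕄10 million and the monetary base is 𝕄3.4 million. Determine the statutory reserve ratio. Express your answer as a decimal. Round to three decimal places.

0.268

Using m = M/MB = 10/3.4 ≈ 2.941176. Since m = (1 + c)/(c + rr + e), the denominator satisfies c + rr + e = (1 + c)/m = (1 + 0.109) / 2.941176 ≈ 0.377060.
With c = 0.109 and e = 0, the statutory reserve ratio is 0.377060 − 0.109 − 0 = 0.26806.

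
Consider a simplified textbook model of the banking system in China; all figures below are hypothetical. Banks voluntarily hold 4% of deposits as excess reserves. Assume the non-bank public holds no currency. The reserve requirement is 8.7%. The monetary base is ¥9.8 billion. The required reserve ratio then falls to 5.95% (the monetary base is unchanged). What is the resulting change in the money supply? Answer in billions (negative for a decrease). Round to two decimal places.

Initially m₁ = 1 / (0.087 + 0.04) ≈ 7.8740, so M₁ = 7.8740 × 9.8 = 77.1652 billion.
After the change m₂ = 1 / (0.0595 + 0.04) ≈ 10.0503, so M₂ = 10.0503 × 9.8 ≈ 98.4929 billion.
ΔM = M₂ − M₁ = 98.4929 − 77.1652 = 21.3277 billion.

¥21.33 billion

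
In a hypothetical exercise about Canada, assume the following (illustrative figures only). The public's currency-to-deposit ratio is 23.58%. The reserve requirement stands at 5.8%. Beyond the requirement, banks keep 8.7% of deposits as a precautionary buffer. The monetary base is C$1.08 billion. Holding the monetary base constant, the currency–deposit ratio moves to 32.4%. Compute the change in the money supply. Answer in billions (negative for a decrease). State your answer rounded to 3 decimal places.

Initially m₁ = (1 + 0.2358) / (0.058 + 0.087 + 0.2358) ≈ 3.24527, so M₁ = 3.24527 × 1.08 ≈ 3.5049 billion.
After the change m₂ = (1 + 0.324) / (0.058 + 0.087 + 0.324) ≈ 2.82303, so M₂ = 2.82303 × 1.08 ≈ 3.0489 billion.
ΔM = M₂ − M₁ = 3.0489 − 3.5049 = -0.456 billion.

-0.456 billion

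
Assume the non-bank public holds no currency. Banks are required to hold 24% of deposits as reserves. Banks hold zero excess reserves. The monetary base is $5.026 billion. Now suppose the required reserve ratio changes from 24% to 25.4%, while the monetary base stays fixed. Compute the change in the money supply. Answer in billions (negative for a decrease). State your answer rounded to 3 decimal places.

Initially m₁ = 1 / (0.24) ≈ 4.16667, so M₁ = 4.16667 × 5.026 ≈ 20.9417 billion.
After the change m₂ = 1 / (0.254) ≈ 3.93701, so M₂ = 3.93701 × 5.026 ≈ 19.7874 billion.
ΔM = M₂ − M₁ = 19.7874 − 20.9417 = -1.1543 billion.

-1.154 billion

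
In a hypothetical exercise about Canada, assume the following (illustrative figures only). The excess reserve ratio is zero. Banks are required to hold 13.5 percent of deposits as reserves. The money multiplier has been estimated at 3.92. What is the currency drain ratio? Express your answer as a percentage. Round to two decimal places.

16.12%

Using m = 3.92. From m = (1 + c)/(c + rr + e), rearranging gives 1 + c = m·(c + rr + e), so c·(1 − m) = m·(rr + e) − 1.
Hence c = [m·(rr + e) − 1]/(1 − m) = [3.92 × (0.135 + 0) − 1] / (1 − 3.92) ≈ 0.161233.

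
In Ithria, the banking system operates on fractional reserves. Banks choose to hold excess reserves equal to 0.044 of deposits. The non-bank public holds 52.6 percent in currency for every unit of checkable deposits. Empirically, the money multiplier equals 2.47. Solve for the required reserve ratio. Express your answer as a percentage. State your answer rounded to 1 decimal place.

Using m = 2.47. Since m = (1 + c)/(c + rr + e), the denominator satisfies c + rr + e = (1 + c)/m = (1 + 0.526) / 2.47 ≈ 0.617814.
With c = 0.526 and e = 0.044, the required reserve ratio is 0.617814 − 0.526 − 0.044 = 0.047814.

4.8%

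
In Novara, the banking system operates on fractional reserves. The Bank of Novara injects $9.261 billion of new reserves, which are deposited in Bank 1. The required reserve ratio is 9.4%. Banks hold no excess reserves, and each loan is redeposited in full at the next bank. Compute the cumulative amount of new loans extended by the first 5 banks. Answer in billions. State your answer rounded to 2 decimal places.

Bank i lends (1 − rr)^i of the original deposit: Bank 1 lends 9.261·0.9060 ≈ 8.3905, Bank 2 lends 9.261·0.9060² ≈ 7.6018, and so on.
Summing a geometric series: total = 9.261·[0.9060·(1 − 0.9060^5) / (1 − 0.9060)] ≈ 34.7725 billion.

$34.77 billion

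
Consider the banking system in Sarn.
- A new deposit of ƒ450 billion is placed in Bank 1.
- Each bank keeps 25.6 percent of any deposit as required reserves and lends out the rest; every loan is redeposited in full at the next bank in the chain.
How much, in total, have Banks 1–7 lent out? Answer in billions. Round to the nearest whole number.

ƒ1143 billion

Bank i lends (1 − rr)^i of the original deposit: Bank 1 lends 450·0.7440 = 334.8000, Bank 2 lends 450·0.7440² = 249.0912, and so on.
Summing a geometric series: total = 450·[0.7440·(1 − 0.7440^7) / (1 − 0.7440)] ≈ 1142.7851 billion.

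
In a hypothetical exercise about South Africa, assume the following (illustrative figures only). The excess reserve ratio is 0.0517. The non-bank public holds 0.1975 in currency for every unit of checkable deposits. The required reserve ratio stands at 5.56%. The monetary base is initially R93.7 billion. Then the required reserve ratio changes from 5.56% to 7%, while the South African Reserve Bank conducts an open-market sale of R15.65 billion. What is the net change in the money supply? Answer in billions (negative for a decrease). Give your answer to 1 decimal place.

-75.3 billion

Before: m₁ = (1 + 0.1975) / (0.0556 + 0.0517 + 0.1975) ≈ 3.9288, MB₁ = 93.7, so M₁ = 3.9288 × 93.7 ≈ 368.1286 billion.
After: m₂ = (1 + 0.1975) / (0.07 + 0.0517 + 0.1975) ≈ 3.7516, MB₂ = 93.7 − 15.65 = 78.05, so M₂ = 3.7516 × 78.05 ≈ 292.8124 billion.
ΔM = M₂ − M₁ = 292.8124 − 368.1286 = -75.3162 billion.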